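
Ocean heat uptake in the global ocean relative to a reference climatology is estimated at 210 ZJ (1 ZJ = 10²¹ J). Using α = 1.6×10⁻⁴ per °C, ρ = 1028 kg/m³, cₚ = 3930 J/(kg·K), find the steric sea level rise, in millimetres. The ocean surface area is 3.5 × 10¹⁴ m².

Per unit area: Q = 210×10²¹ / (3.5×10¹⁴) = 6×10⁸ J/m²
Δh = αQ/(ρcₚ) = 1.6×10⁻⁴ × 6×10⁸ / (1028 × 3930) ≈ 0.023762 m

about 24 mm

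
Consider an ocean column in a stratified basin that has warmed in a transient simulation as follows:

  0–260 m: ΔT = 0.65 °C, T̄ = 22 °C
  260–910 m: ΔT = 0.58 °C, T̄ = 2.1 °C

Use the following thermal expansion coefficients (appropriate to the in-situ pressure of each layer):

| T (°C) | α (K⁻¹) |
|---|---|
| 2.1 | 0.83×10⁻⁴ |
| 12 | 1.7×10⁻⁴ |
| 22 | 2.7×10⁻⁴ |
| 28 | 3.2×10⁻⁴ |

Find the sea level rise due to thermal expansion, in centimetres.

7.7 cm of thermosteric rise

Layer 1 at 22 °C → α = 2.7×10⁻⁴ K⁻¹
Layer 2 at 2.1 °C → α = 0.83×10⁻⁴ K⁻¹
260 × 2.7×10⁻⁴ × 0.65 = 0.04563 m
Layer 2: 650 × 0.58 × 0.83×10⁻⁴ = 0.031291 m
Δh = 0.04563 + 0.031291 = 0.076921 m ≈ 7.7 cm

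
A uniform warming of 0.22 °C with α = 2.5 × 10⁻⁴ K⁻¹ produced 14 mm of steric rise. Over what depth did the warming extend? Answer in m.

about 250 m

H = Δh/(αΔT) = 0.014 / (2.5×10⁻⁴ × 0.22) ≈ 254.5 m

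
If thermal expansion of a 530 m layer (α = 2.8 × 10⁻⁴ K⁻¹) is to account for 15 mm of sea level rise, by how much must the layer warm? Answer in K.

0.10 K

ΔT = Δh/(αH) = 0.015 / (2.8×10⁻⁴ × 530) ≈ 0.1011 K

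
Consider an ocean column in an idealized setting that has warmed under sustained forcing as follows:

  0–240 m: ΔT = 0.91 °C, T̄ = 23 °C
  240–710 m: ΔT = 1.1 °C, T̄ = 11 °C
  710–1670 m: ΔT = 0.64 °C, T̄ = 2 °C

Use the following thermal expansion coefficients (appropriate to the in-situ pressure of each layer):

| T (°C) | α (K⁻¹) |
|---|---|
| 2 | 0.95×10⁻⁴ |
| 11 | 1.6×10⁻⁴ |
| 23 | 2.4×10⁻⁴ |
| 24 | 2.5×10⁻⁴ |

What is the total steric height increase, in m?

Layer 1 at 23 °C → α = 2.4×10⁻⁴ K⁻¹
Layer 2 at 11 °C → α = 1.6×10⁻⁴ K⁻¹
Layer 3 at 2 °C → α = 0.95×10⁻⁴ K⁻¹
Layer 1: 0.91 × 240 × 2.4×10⁻⁴ = 0.052416 m
240–710 m: 1.6×10⁻⁴ × 1.1 × 470 = 0.08272 m
710–1670 m: 0.64 × 960 × 0.95×10⁻⁴ = 0.058368 m
Δh = 0.052416 + 0.08272 + 0.058368 = 0.193504 m

Δh ≈ 0.19 m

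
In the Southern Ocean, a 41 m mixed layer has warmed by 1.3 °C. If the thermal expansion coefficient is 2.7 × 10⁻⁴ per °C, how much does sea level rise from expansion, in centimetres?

Δh = αΔT·H = 2.7×10⁻⁴ × 1.3 × 41 = 0.014391 m

Δh = 1.44 cm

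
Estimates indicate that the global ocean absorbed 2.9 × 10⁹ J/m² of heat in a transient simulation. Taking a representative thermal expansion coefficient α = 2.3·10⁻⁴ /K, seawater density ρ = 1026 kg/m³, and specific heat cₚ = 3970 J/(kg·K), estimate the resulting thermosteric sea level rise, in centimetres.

Δh ≈ 16 cm

Δh = αQ/(ρcₚ) = 2.3×10⁻⁴ × 2.9×10⁹ / (1026 × 3970) ≈ 0.16375 m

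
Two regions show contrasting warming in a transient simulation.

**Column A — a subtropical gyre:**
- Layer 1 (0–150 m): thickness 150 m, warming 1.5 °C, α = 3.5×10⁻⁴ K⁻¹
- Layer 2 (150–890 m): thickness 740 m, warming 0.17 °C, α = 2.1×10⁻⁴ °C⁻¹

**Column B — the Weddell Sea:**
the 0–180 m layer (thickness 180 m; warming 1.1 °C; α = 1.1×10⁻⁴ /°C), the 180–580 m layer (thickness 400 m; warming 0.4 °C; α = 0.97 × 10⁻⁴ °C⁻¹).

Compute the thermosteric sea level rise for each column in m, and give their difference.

A: 0.105 m; B: 0.0373 m; difference 0.0679 m

A 1.5 × 3.5×10⁻⁴ × 150 = 0.07875 m
A 0.17 × 2.1×10⁻⁴ × 740 = 0.026418 m
A total: 0.105168 m
B 0–180 m: 180 × 1.1×10⁻⁴ × 1.1 = 0.02178 m
B Layer 2: 0.97×10⁻⁴ × 400 × 0.4 = 0.01552 m
B total: 0.03730 m
Difference: 0.105168 − 0.03730 = 0.067868 m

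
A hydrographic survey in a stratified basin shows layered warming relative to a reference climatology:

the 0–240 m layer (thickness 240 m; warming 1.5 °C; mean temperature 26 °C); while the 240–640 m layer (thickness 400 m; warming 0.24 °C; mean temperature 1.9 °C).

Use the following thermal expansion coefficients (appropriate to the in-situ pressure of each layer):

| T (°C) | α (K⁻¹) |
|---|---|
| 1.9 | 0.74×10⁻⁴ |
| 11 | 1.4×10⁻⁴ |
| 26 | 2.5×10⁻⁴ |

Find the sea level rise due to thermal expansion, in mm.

about 97.1 mm

Layer 1 at 26 °C → α = 2.5×10⁻⁴ K⁻¹
Layer 2 at 1.9 °C → α = 0.74×10⁻⁴ K⁻¹
2.5×10⁻⁴ × 1.5 × 240 = 0.09000 m
400 × 0.24 × 0.74×10⁻⁴ = 0.007104 m
Δh = 0.09000 + 0.007104 = 0.097104 m ≈ 97.1 mm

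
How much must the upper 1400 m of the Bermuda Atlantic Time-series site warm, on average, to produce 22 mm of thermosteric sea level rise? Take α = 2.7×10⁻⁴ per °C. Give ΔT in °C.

ΔT = Δh/(αH) = 0.022 / (2.7×10⁻⁴ × 1400) ≈ 0.05820 °C

ΔT ≈ 0.0582 °C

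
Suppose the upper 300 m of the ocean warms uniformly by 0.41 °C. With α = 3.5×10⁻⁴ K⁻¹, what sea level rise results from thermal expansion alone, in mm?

43 mm

Δh = αΔT·H = 3.5×10⁻⁴ × 0.41 × 300 = 0.04305 m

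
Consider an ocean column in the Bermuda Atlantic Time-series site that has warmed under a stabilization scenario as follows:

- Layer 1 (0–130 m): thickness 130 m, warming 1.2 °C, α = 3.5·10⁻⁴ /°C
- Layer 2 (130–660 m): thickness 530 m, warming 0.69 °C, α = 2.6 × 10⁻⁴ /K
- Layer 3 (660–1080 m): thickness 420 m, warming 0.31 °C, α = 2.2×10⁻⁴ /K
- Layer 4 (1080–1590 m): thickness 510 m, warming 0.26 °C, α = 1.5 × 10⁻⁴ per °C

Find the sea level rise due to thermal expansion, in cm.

Δh ≈ 19.8 cm

0–130 m: 1.2 × 3.5×10⁻⁴ × 130 = 0.05460 m
Layer 2: 530 × 2.6×10⁻⁴ × 0.69 = 0.095082 m
Layer 3: 420 × 0.31 × 2.2×10⁻⁴ = 0.028644 m
Layer 4: 0.26 × 1.5×10⁻⁴ × 510 = 0.01989 m
Δh = 0.05460 + 0.095082 + 0.028644 + 0.01989 = 0.198216 m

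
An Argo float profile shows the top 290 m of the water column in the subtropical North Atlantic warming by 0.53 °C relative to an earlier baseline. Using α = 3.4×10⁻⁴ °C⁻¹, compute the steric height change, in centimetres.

Δh ≈ 5.23 cm

Δh = αΔT·H = 3.4×10⁻⁴ × 0.53 × 290 = 0.052258 m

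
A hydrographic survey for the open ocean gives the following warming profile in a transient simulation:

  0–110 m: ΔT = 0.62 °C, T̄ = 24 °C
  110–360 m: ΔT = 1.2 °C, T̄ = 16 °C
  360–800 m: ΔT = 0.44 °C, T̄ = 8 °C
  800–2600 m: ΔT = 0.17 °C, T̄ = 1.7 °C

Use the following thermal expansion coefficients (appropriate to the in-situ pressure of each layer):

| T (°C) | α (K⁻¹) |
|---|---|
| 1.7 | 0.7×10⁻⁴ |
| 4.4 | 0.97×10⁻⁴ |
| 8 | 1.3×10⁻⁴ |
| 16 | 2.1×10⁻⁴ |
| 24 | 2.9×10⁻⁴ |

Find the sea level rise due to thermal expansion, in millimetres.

129 mm

Layer 1 at 24 °C → α = 2.9×10⁻⁴ K⁻¹
Layer 2 at 16 °C → α = 2.1×10⁻⁴ K⁻¹
Layer 3 at 8 °C → α = 1.3×10⁻⁴ K⁻¹
Layer 4 at 1.7 °C → α = 0.7×10⁻⁴ K⁻¹
0–110 m: 0.62 × 2.9×10⁻⁴ × 110 = 0.019778 m
Layer 2: 1.2 × 2.1×10⁻⁴ × 250 = 0.06300 m
360–800 m: 1.3×10⁻⁴ × 440 × 0.44 = 0.025168 m
1800 × 0.7×10⁻⁴ × 0.17 = 0.02142 m
Δh = 0.019778 + 0.06300 + 0.025168 + 0.02142 = 0.129366 m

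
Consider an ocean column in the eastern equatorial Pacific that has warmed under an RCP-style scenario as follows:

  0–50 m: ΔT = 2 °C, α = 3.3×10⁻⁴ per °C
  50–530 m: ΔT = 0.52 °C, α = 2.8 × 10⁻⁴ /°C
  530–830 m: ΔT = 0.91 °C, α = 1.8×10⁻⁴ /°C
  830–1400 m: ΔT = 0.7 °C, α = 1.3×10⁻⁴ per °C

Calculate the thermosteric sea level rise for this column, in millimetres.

Layer 1: 50 × 2 × 3.3×10⁻⁴ = 0.03300 m
Layer 2: 2.8×10⁻⁴ × 0.52 × 480 = 0.069888 m
530–830 m: 0.91 × 1.8×10⁻⁴ × 300 = 0.04914 m
570 × 0.7 × 1.3×10⁻⁴ = 0.05187 m
Δh = 0.03300 + 0.069888 + 0.04914 + 0.05187 = 0.203898 m ≈ 204 mm

Δh ≈ 204 mm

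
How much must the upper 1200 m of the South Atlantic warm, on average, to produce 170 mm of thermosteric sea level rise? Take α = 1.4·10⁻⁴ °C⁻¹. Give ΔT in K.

1.01 K

ΔT = Δh/(αH) = 0.17 / (1.4×10⁻⁴ × 1200) ≈ 1.012 K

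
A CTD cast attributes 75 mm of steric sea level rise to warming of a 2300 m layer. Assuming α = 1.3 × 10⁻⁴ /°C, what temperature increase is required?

ΔT = Δh/(αH) = 0.075 / (1.3×10⁻⁴ × 2300) ≈ 0.2508 °C

ΔT ≈ 0.251 °C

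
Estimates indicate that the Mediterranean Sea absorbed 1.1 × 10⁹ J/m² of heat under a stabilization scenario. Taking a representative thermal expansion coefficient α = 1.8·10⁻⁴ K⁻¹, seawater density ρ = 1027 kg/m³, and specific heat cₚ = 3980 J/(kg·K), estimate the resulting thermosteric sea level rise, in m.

Δh = αQ/(ρcₚ) = 1.8×10⁻⁴ × 1.1×10⁹ / (1027 × 3980) ≈ 0.048441 m

0.0484 m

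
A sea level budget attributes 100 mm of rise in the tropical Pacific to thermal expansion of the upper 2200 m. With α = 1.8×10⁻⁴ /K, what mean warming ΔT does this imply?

about 0.253 °C

ΔT = Δh/(αH) = 0.1 / (1.8×10⁻⁴ × 2200) ≈ 0.2525 °C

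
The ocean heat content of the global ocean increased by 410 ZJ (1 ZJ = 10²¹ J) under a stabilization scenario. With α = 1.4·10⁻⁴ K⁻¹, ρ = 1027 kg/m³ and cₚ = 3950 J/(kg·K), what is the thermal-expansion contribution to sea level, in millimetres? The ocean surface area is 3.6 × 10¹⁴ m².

Per unit area: Q = 410×10²¹ / (3.6×10¹⁴) ≈ 1.139×10⁹ J/m²
Δh = αQ/(ρcₚ) = 1.4×10⁻⁴ × 1.139×10⁹ / (1027 × 3950) ≈ 0.039308 m

39.3 mm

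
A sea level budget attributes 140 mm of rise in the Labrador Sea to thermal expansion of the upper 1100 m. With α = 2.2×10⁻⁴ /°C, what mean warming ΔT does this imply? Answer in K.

about 0.58 K

ΔT = Δh/(αH) = 0.14 / (2.2×10⁻⁴ × 1100) ≈ 0.5785 K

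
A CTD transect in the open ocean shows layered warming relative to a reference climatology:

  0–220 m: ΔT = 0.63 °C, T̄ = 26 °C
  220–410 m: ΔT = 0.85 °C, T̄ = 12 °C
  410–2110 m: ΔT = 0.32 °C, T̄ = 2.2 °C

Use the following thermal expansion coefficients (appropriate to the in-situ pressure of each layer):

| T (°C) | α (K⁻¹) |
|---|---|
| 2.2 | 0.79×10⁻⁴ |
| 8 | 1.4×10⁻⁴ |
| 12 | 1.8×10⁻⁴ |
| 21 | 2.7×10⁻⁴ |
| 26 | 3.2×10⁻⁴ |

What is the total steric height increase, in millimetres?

about 120 mm

Layer 1 at 26 °C → α = 3.2×10⁻⁴ K⁻¹
Layer 2 at 12 °C → α = 1.8×10⁻⁴ K⁻¹
Layer 3 at 2.2 °C → α = 0.79×10⁻⁴ K⁻¹
Layer 1: 220 × 3.2×10⁻⁴ × 0.63 = 0.044352 m
220–410 m: 0.85 × 1.8×10⁻⁴ × 190 = 0.02907 m
1700 × 0.32 × 0.79×10⁻⁴ = 0.042976 m
Δh = 0.044352 + 0.02907 + 0.042976 = 0.116398 m ≈ 120 mm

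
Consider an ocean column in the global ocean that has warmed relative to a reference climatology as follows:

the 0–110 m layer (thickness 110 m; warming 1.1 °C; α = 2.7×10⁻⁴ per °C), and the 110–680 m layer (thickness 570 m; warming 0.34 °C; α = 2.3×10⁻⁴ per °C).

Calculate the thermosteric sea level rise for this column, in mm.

0–110 m: 1.1 × 2.7×10⁻⁴ × 110 = 0.03267 m
0.34 × 2.3×10⁻⁴ × 570 = 0.044574 m
Δh = 0.03267 + 0.044574 = 0.077244 m

Δh = 77.2 mm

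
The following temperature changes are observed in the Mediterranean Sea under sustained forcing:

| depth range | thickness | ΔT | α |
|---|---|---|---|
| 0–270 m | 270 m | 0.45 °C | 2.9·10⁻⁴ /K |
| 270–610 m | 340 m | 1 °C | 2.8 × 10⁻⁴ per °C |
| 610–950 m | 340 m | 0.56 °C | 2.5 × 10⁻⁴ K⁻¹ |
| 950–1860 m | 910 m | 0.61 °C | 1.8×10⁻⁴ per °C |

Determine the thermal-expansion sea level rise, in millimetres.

Δh = 278 mm

0–270 m: 270 × 2.9×10⁻⁴ × 0.45 = 0.035235 m
270–610 m: 2.8×10⁻⁴ × 340 × 1 = 0.09520 m
2.5×10⁻⁴ × 0.56 × 340 = 0.04760 m
1.8×10⁻⁴ × 0.61 × 910 = 0.099918 m
Δh = 0.035235 + 0.09520 + 0.04760 + 0.099918 = 0.277953 m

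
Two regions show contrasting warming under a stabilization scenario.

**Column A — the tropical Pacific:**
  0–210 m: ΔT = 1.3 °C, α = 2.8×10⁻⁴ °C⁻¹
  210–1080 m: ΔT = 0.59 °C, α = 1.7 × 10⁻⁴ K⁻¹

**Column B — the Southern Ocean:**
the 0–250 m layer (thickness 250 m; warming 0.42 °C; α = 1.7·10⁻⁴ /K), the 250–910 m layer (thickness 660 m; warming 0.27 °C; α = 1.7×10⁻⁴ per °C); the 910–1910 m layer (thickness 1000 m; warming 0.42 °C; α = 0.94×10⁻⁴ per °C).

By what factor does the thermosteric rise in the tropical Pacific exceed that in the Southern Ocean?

a factor of 1.87

A Layer 1: 210 × 2.8×10⁻⁴ × 1.3 = 0.07644 m
A 210–1080 m: 870 × 1.7×10⁻⁴ × 0.59 = 0.087261 m
A total: 0.163701 m
B 0–250 m: 1.7×10⁻⁴ × 0.42 × 250 = 0.01785 m
B 250–910 m: 0.27 × 1.7×10⁻⁴ × 660 = 0.030294 m
B 1000 × 0.42 × 0.94×10⁻⁴ = 0.03948 m
B total: 0.087624 m
Ratio: 0.163701 / 0.087624 ≈ 1.868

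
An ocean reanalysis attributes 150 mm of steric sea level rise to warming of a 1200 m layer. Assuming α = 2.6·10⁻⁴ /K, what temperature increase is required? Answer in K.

ΔT = Δh/(αH) = 0.15 / (2.6×10⁻⁴ × 1200) ≈ 0.4808 K

about 0.48 K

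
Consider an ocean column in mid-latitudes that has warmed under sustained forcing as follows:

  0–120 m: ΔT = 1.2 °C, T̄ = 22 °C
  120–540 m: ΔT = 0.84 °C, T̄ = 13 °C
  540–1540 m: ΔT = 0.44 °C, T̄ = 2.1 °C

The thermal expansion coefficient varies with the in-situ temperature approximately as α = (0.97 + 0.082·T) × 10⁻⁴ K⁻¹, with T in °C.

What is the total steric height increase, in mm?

Δh = 162 mm

Layer 1: α = (0.97 + 0.082×22)×10⁻⁴ = 2.774×10⁻⁴ K⁻¹
Layer 2: α = (0.97 + 0.082×13)×10⁻⁴ = 2.036×10⁻⁴ K⁻¹
Layer 3: α = (0.97 + 0.082×2.1)×10⁻⁴ = 1.1422×10⁻⁴ K⁻¹
120 × 1.2 × 2.774×10⁻⁴ = 0.0399456 m
Layer 2: 2.036×10⁻⁴ × 0.84 × 420 = 0.07183008 m
540–1540 m: 1.1422×10⁻⁴ × 1000 × 0.44 = 0.0502568 m
Δh = 0.0399456 + 0.07183008 + 0.0502568 = 0.16203248 m ≈ 162 mm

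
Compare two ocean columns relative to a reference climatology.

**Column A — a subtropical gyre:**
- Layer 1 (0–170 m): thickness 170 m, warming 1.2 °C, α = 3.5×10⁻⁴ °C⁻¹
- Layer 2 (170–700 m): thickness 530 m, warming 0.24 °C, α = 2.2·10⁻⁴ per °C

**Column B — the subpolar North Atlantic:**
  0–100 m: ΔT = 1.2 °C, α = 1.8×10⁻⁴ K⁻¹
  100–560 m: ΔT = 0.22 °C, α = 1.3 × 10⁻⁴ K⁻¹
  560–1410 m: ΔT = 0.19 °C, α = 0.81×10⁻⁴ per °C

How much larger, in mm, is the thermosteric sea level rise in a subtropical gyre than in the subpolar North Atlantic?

A Layer 1: 3.5×10⁻⁴ × 1.2 × 170 = 0.07140 m
A 170–700 m: 2.2×10⁻⁴ × 0.24 × 530 = 0.027984 m
A total: 0.099384 m
B Layer 1: 1.8×10⁻⁴ × 1.2 × 100 = 0.02160 m
B 460 × 1.3×10⁻⁴ × 0.22 = 0.013156 m
B 0.19 × 850 × 0.81×10⁻⁴ = 0.0130815 m
B total: 0.0478375 m
Difference: 0.099384 − 0.0478375 = 0.0515465 m

52 mm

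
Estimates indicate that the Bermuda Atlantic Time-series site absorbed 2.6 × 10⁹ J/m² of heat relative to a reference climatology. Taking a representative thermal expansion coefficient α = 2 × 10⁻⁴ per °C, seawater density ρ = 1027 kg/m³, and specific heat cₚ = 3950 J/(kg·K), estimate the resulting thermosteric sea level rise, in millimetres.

Δh = αQ/(ρcₚ) = 2×10⁻⁴ × 2.6×10⁹ / (1027 × 3950) ≈ 0.12818 m

Δh ≈ 130 mm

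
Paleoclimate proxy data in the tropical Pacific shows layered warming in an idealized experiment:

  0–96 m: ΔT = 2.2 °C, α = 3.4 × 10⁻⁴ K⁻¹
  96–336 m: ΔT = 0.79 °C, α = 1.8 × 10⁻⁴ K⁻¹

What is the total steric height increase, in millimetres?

Layer 1: 96 × 2.2 × 3.4×10⁻⁴ = 0.071808 m
96–336 m: 240 × 0.79 × 1.8×10⁻⁴ = 0.034128 m
Δh = 0.071808 + 0.034128 = 0.105936 m

Δh ≈ 106 mm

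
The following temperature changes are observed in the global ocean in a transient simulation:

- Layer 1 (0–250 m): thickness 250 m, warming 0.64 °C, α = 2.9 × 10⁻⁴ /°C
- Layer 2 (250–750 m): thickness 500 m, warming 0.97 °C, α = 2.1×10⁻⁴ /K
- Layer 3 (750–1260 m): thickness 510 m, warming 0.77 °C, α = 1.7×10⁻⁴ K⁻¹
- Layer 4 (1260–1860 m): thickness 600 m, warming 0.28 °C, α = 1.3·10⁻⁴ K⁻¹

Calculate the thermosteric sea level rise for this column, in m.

0.24 m

0–250 m: 0.64 × 250 × 2.9×10⁻⁴ = 0.04640 m
2.1×10⁻⁴ × 0.97 × 500 = 0.10185 m
750–1260 m: 0.77 × 1.7×10⁻⁴ × 510 = 0.066759 m
Layer 4: 600 × 0.28 × 1.3×10⁻⁴ = 0.02184 m
Δh = 0.04640 + 0.10185 + 0.066759 + 0.02184 = 0.236849 m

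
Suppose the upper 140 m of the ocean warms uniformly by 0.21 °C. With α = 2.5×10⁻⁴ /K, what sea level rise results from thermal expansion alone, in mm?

Δh = 7.4 mm

Δh = αΔT·H = 2.5×10⁻⁴ × 0.21 × 140 = 0.00735 m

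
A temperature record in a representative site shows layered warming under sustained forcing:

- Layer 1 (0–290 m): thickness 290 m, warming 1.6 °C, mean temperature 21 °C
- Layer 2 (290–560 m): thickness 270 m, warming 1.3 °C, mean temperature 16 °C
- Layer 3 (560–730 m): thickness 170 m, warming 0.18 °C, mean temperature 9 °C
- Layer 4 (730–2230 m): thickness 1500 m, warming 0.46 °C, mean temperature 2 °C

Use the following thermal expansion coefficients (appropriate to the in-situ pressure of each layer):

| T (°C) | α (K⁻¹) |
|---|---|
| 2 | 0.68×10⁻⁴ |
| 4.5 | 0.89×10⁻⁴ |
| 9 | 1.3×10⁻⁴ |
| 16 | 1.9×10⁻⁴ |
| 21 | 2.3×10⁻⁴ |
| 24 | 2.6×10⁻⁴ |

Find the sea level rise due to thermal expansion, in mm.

about 220 mm

Layer 1 at 21 °C → α = 2.3×10⁻⁴ K⁻¹
Layer 2 at 16 °C → α = 1.9×10⁻⁴ K⁻¹
Layer 3 at 9 °C → α = 1.3×10⁻⁴ K⁻¹
Layer 4 at 2 °C → α = 0.68×10⁻⁴ K⁻¹
Layer 1: 2.3×10⁻⁴ × 290 × 1.6 = 0.10672 m
1.9×10⁻⁴ × 270 × 1.3 = 0.06669 m
560–730 m: 1.3×10⁻⁴ × 0.18 × 170 = 0.003978 m
Layer 4: 0.68×10⁻⁴ × 0.46 × 1500 = 0.04692 m
Δh = 0.10672 + 0.06669 + 0.003978 + 0.04692 = 0.224308 m ≈ 220 mm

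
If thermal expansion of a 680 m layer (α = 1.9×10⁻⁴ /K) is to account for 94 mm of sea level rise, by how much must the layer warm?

about 0.728 °C

ΔT = Δh/(αH) = 0.094 / (1.9×10⁻⁴ × 680) ≈ 0.7276 °C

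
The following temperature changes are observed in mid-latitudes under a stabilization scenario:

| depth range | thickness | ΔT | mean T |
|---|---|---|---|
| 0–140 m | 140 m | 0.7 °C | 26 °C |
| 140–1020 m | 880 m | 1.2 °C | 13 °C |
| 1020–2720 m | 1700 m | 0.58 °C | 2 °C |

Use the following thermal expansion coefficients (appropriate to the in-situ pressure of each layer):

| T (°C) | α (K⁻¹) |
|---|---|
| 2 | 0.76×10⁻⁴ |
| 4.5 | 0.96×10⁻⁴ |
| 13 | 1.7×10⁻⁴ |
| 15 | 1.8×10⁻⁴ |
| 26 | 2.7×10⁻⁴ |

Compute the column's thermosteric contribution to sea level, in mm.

Layer 1 at 26 °C → α = 2.7×10⁻⁴ K⁻¹
Layer 2 at 13 °C → α = 1.7×10⁻⁴ K⁻¹
Layer 3 at 2 °C → α = 0.76×10⁻⁴ K⁻¹
140 × 0.7 × 2.7×10⁻⁴ = 0.02646 m
140–1020 m: 1.7×10⁻⁴ × 880 × 1.2 = 0.17952 m
Layer 3: 1700 × 0.76×10⁻⁴ × 0.58 = 0.074936 m
Δh = 0.02646 + 0.17952 + 0.074936 = 0.280916 m

about 280 mm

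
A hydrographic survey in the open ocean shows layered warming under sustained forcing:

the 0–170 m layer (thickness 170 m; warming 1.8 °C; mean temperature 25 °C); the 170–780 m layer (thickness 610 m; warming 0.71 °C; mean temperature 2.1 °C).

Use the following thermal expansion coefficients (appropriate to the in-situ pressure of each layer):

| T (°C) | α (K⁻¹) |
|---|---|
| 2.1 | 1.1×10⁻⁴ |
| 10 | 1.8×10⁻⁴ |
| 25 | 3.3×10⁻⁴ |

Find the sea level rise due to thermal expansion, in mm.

Δh = 149 mm

Layer 1 at 25 °C → α = 3.3×10⁻⁴ K⁻¹
Layer 2 at 2.1 °C → α = 1.1×10⁻⁴ K⁻¹
0–170 m: 3.3×10⁻⁴ × 1.8 × 170 = 0.10098 m
Layer 2: 0.71 × 1.1×10⁻⁴ × 610 = 0.047641 m
Δh = 0.10098 + 0.047641 = 0.148621 m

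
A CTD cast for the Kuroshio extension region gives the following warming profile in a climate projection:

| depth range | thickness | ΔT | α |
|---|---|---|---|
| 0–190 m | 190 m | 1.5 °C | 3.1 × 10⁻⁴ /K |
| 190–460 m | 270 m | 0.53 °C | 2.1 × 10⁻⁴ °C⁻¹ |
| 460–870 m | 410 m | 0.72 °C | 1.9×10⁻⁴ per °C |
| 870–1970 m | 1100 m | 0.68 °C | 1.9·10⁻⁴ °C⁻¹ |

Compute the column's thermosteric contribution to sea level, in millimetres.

320 mm of thermosteric rise

0–190 m: 190 × 1.5 × 3.1×10⁻⁴ = 0.08835 m
Layer 2: 270 × 2.1×10⁻⁴ × 0.53 = 0.030051 m
460–870 m: 1.9×10⁻⁴ × 410 × 0.72 = 0.056088 m
0.68 × 1100 × 1.9×10⁻⁴ = 0.14212 m
Δh = 0.08835 + 0.030051 + 0.056088 + 0.14212 = 0.316609 m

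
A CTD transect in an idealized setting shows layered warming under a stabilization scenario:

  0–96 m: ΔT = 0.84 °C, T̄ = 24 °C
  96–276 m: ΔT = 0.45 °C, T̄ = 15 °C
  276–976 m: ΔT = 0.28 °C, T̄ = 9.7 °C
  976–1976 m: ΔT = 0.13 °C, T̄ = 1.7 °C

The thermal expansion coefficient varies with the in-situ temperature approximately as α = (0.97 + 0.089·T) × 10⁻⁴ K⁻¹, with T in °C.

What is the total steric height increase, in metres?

Layer 1: α = (0.97 + 0.089×24)×10⁻⁴ = 3.106×10⁻⁴ K⁻¹
Layer 2: α = (0.97 + 0.089×15)×10⁻⁴ = 2.305×10⁻⁴ K⁻¹
Layer 3: α = (0.97 + 0.089×9.7)×10⁻⁴ = 1.8333×10⁻⁴ K⁻¹
Layer 4: α = (0.97 + 0.089×1.7)×10⁻⁴ = 1.1213×10⁻⁴ K⁻¹
0–96 m: 3.106×10⁻⁴ × 0.84 × 96 = 0.025046784 m
96–276 m: 180 × 0.45 × 2.305×10⁻⁴ = 0.0186705 m
Layer 3: 1.8333×10⁻⁴ × 700 × 0.28 = 0.03593268 m
0.13 × 1.1213×10⁻⁴ × 1000 = 0.0145769 m
Δh = 0.025046784 + 0.0186705 + 0.03593268 + 0.0145769 = 0.094226864 m ≈ 0.0942 m

0.0942 m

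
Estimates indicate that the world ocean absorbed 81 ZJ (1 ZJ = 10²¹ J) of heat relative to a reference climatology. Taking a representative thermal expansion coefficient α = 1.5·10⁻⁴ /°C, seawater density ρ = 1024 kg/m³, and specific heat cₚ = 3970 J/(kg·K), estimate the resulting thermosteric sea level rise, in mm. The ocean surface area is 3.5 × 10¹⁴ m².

Per unit area: Q = 81×10²¹ / (3.5×10¹⁴) ≈ 2.314×10⁸ J/m²
Δh = αQ/(ρcₚ) = 1.5×10⁻⁴ × 2.314×10⁸ / (1024 × 3970) ≈ 0.0085382 m

Δh = 8.54 mm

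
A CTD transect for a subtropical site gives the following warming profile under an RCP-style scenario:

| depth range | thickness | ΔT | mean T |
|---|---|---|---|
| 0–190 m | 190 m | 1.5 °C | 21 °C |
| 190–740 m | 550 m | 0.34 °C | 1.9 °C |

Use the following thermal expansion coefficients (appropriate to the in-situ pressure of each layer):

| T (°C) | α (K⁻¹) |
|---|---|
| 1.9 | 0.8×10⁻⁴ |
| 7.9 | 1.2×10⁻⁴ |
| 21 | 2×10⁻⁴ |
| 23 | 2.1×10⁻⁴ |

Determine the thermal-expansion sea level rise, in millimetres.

Layer 1 at 21 °C → α = 2×10⁻⁴ K⁻¹
Layer 2 at 1.9 °C → α = 0.8×10⁻⁴ K⁻¹
2×10⁻⁴ × 1.5 × 190 = 0.05700 m
0.34 × 550 × 0.8×10⁻⁴ = 0.01496 m
Δh = 0.05700 + 0.01496 = 0.07196 m ≈ 72.0 mm

Δh ≈ 72.0 mm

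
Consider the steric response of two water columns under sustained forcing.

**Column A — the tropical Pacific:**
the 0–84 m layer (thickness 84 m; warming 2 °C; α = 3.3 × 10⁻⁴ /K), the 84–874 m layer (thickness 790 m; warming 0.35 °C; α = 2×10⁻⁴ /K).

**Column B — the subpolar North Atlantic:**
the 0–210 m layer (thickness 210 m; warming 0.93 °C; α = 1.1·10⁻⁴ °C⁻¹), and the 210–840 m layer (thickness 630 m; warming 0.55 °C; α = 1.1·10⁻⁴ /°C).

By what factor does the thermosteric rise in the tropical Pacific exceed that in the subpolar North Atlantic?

A 0–84 m: 84 × 3.3×10⁻⁴ × 2 = 0.05544 m
A Layer 2: 2×10⁻⁴ × 790 × 0.35 = 0.05530 m
A total: 0.11074 m
B 1.1×10⁻⁴ × 210 × 0.93 = 0.021483 m
B 0.55 × 630 × 1.1×10⁻⁴ = 0.038115 m
B total: 0.059598 m
Ratio: 0.11074 / 0.059598 ≈ 1.858

≈ 1.9×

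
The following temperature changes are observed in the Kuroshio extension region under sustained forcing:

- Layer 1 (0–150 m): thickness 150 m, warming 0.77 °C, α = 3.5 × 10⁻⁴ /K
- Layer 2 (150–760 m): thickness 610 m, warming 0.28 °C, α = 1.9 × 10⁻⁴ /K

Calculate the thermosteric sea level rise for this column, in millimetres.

about 72.9 mm

0–150 m: 150 × 0.77 × 3.5×10⁻⁴ = 0.040425 m
150–760 m: 1.9×10⁻⁴ × 610 × 0.28 = 0.032452 m
Δh = 0.040425 + 0.032452 = 0.072877 m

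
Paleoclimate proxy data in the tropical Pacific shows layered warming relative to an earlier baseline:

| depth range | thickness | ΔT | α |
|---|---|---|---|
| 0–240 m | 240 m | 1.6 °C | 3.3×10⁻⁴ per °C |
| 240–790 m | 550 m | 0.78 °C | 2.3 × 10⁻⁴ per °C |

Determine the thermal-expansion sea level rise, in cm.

240 × 1.6 × 3.3×10⁻⁴ = 0.12672 m
240–790 m: 550 × 0.78 × 2.3×10⁻⁴ = 0.09867 m
Δh = 0.12672 + 0.09867 = 0.22539 m

23 cm of thermosteric rise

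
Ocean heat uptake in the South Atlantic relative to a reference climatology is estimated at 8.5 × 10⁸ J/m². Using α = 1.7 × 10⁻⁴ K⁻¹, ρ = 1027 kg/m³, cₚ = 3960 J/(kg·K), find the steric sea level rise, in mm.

Δh = αQ/(ρcₚ) = 1.7×10⁻⁴ × 8.5×10⁸ / (1027 × 3960) ≈ 0.035531 m

about 36 mm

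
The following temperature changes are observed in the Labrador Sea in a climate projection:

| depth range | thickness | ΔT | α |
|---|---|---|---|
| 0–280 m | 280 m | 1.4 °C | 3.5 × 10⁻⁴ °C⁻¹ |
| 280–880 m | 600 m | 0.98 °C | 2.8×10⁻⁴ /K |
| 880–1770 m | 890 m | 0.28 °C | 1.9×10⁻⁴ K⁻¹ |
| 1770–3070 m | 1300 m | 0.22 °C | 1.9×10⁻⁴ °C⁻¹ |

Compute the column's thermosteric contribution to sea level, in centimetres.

40.4 cm of thermosteric rise

280 × 1.4 × 3.5×10⁻⁴ = 0.13720 m
280–880 m: 600 × 0.98 × 2.8×10⁻⁴ = 0.16464 m
880–1770 m: 0.28 × 890 × 1.9×10⁻⁴ = 0.047348 m
1770–3070 m: 1300 × 0.22 × 1.9×10⁻⁴ = 0.05434 m
Δh = 0.13720 + 0.16464 + 0.047348 + 0.05434 = 0.403528 m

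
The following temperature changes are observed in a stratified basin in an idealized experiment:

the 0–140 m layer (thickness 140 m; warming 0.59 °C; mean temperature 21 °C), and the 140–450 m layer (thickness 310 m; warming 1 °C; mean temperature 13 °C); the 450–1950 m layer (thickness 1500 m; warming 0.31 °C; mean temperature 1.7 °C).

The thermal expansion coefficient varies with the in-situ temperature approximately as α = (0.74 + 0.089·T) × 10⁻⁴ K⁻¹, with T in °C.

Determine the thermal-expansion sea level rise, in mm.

Layer 1: α = (0.74 + 0.089×21)×10⁻⁴ = 2.609×10⁻⁴ K⁻¹
Layer 2: α = (0.74 + 0.089×13)×10⁻⁴ = 1.897×10⁻⁴ K⁻¹
Layer 3: α = (0.74 + 0.089×1.7)×10⁻⁴ = 0.8913×10⁻⁴ K⁻¹
0–140 m: 2.609×10⁻⁴ × 0.59 × 140 = 0.02155034 m
140–450 m: 1 × 1.897×10⁻⁴ × 310 = 0.058807 m
Layer 3: 0.31 × 1500 × 0.8913×10⁻⁴ = 0.04144545 m
Δh = 0.02155034 + 0.058807 + 0.04144545 = 0.12180279 m

Δh = 120 mm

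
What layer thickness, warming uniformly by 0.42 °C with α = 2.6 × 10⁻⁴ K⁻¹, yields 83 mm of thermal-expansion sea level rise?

760 m

H = Δh/(αΔT) = 0.083 / (2.6×10⁻⁴ × 0.42) ≈ 760.1 m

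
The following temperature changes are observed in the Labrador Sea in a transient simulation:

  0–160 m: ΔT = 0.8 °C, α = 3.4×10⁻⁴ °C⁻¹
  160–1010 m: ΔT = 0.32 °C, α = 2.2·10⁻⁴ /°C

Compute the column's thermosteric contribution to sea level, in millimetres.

about 103 mm

160 × 3.4×10⁻⁴ × 0.8 = 0.04352 m
160–1010 m: 2.2×10⁻⁴ × 0.32 × 850 = 0.05984 m
Δh = 0.04352 + 0.05984 = 0.10336 m ≈ 103 mm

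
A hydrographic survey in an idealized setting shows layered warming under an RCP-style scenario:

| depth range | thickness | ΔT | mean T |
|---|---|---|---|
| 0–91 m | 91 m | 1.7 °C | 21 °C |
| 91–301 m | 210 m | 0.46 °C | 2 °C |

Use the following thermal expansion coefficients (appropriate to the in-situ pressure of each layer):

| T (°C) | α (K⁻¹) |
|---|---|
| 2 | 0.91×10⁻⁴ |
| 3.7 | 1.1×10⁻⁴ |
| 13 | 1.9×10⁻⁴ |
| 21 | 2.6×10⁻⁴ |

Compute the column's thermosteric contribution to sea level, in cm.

Layer 1 at 21 °C → α = 2.6×10⁻⁴ K⁻¹
Layer 2 at 2 °C → α = 0.91×10⁻⁴ K⁻¹
2.6×10⁻⁴ × 91 × 1.7 = 0.040222 m
91–301 m: 0.91×10⁻⁴ × 210 × 0.46 = 0.0087906 m
Δh = 0.040222 + 0.0087906 = 0.0490126 m ≈ 4.90 cm

Δh = 4.90 cm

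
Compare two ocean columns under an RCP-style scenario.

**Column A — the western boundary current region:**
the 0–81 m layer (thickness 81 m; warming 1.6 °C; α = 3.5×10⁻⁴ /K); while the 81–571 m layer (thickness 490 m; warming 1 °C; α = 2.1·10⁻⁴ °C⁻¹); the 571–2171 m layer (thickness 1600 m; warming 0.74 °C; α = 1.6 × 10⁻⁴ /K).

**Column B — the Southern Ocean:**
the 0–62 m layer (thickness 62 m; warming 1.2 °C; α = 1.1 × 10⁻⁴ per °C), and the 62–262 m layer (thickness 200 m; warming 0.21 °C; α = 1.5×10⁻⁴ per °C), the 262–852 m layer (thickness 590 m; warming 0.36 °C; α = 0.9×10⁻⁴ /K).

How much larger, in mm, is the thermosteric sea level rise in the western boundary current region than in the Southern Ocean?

300 mm

A Layer 1: 81 × 1.6 × 3.5×10⁻⁴ = 0.04536 m
A 81–571 m: 2.1×10⁻⁴ × 490 × 1 = 0.10290 m
A Layer 3: 0.74 × 1600 × 1.6×10⁻⁴ = 0.18944 m
A total: 0.33770 m
B 0–62 m: 62 × 1.1×10⁻⁴ × 1.2 = 0.008184 m
B Layer 2: 0.21 × 1.5×10⁻⁴ × 200 = 0.00630 m
B 0.9×10⁻⁴ × 590 × 0.36 = 0.019116 m
B total: 0.03360 m
Difference: 0.33770 − 0.03360 = 0.30410 m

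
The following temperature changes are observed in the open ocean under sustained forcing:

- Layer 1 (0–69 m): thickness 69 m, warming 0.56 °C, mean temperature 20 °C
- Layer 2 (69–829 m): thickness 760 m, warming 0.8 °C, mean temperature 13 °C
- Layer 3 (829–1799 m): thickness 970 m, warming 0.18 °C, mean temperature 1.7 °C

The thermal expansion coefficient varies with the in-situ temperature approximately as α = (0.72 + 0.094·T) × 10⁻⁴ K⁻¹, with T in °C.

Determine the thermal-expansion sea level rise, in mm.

143 mm of thermosteric rise

Layer 1: α = (0.72 + 0.094×20)×10⁻⁴ = 2.6×10⁻⁴ K⁻¹
Layer 2: α = (0.72 + 0.094×13)×10⁻⁴ = 1.942×10⁻⁴ K⁻¹
Layer 3: α = (0.72 + 0.094×1.7)×10⁻⁴ = 0.8798×10⁻⁴ K⁻¹
2.6×10⁻⁴ × 69 × 0.56 = 0.0100464 m
0.8 × 760 × 1.942×10⁻⁴ = 0.1180736 m
829–1799 m: 0.18 × 0.8798×10⁻⁴ × 970 = 0.015361308 m
Δh = 0.0100464 + 0.1180736 + 0.015361308 = 0.143481308 m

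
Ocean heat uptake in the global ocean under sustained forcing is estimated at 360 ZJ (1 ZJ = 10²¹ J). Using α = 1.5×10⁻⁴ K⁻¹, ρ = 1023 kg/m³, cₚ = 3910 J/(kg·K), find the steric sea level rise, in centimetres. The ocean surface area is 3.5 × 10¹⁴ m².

about 3.9 cm

Per unit area: Q = 360×10²¹ / (3.5×10¹⁴) ≈ 1.029×10⁹ J/m²
Δh = αQ/(ρcₚ) = 1.5×10⁻⁴ × 1.029×10⁹ / (1023 × 3910) ≈ 0.038588 m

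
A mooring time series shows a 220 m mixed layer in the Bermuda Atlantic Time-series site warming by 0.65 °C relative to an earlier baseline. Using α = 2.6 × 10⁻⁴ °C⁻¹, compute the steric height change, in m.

Δh = αΔT·H = 2.6×10⁻⁴ × 0.65 × 220 = 0.03718 m

Δh ≈ 0.0372 m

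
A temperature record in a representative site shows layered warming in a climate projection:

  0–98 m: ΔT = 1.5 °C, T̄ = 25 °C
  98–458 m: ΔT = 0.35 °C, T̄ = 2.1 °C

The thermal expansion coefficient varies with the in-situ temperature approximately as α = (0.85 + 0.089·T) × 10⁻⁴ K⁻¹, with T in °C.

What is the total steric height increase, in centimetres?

Layer 1: α = (0.85 + 0.089×25)×10⁻⁴ = 3.075×10⁻⁴ K⁻¹
Layer 2: α = (0.85 + 0.089×2.1)×10⁻⁴ = 1.0369×10⁻⁴ K⁻¹
Layer 1: 1.5 × 3.075×10⁻⁴ × 98 = 0.0452025 m
98–458 m: 1.0369×10⁻⁴ × 0.35 × 360 = 0.01306494 m
Δh = 0.0452025 + 0.01306494 = 0.05826744 m

5.83 cm of thermosteric rise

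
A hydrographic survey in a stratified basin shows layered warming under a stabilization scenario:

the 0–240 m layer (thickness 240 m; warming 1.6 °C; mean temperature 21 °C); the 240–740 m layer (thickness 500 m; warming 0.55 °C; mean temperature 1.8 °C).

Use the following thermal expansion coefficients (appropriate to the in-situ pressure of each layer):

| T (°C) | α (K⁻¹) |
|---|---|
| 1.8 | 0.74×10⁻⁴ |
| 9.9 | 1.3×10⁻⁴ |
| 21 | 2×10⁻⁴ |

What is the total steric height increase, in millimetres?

Layer 1 at 21 °C → α = 2×10⁻⁴ K⁻¹
Layer 2 at 1.8 °C → α = 0.74×10⁻⁴ K⁻¹
0–240 m: 240 × 1.6 × 2×10⁻⁴ = 0.07680 m
240–740 m: 0.74×10⁻⁴ × 0.55 × 500 = 0.02035 m
Δh = 0.07680 + 0.02035 = 0.09715 m

about 97 mm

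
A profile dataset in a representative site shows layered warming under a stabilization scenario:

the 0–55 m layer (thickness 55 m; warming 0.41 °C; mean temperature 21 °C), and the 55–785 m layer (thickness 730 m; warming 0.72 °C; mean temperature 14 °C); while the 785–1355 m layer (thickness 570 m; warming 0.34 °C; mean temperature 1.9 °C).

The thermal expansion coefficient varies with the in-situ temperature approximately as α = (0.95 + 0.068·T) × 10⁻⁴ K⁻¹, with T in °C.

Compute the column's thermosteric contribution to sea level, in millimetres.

126 mm

Layer 1: α = (0.95 + 0.068×21)×10⁻⁴ = 2.378×10⁻⁴ K⁻¹
Layer 2: α = (0.95 + 0.068×14)×10⁻⁴ = 1.902×10⁻⁴ K⁻¹
Layer 3: α = (0.95 + 0.068×1.9)×10⁻⁴ = 1.0792×10⁻⁴ K⁻¹
Layer 1: 0.41 × 55 × 2.378×10⁻⁴ = 0.00536239 m
55–785 m: 1.902×10⁻⁴ × 0.72 × 730 = 0.09996912 m
785–1355 m: 1.0792×10⁻⁴ × 570 × 0.34 = 0.020914896 m
Δh = 0.00536239 + 0.09996912 + 0.020914896 = 0.126246406 m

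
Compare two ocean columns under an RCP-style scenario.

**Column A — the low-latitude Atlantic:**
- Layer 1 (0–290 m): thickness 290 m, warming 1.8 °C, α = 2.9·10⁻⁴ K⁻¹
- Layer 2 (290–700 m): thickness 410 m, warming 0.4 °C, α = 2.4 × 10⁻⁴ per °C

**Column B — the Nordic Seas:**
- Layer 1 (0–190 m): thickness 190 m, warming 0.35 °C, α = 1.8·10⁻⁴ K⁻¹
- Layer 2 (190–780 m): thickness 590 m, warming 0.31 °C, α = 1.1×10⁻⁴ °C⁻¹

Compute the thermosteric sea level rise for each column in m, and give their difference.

Δh_A ≈ 0.19 m, Δh_B ≈ 0.032 m; difference ≈ 0.16 m

A Layer 1: 2.9×10⁻⁴ × 1.8 × 290 = 0.15138 m
A Layer 2: 410 × 0.4 × 2.4×10⁻⁴ = 0.03936 m
A total: 0.19074 m
B 1.8×10⁻⁴ × 190 × 0.35 = 0.01197 m
B 1.1×10⁻⁴ × 590 × 0.31 = 0.020119 m
B total: 0.032089 m
Difference: 0.19074 − 0.032089 = 0.158651 m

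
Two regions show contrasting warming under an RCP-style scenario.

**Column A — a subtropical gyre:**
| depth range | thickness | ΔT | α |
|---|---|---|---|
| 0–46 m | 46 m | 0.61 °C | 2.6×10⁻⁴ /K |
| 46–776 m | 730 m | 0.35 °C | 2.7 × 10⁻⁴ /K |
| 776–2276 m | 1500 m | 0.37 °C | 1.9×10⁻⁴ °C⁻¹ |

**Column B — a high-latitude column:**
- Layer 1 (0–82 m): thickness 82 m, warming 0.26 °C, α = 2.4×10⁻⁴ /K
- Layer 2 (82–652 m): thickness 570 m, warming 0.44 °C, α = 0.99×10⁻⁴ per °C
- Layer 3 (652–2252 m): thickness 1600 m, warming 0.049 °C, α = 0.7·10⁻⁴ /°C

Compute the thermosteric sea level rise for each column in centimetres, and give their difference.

A 46 × 2.6×10⁻⁴ × 0.61 = 0.0072956 m
A 46–776 m: 730 × 0.35 × 2.7×10⁻⁴ = 0.068985 m
A 776–2276 m: 1500 × 0.37 × 1.9×10⁻⁴ = 0.10545 m
A total: 0.1817306 m
B 82 × 2.4×10⁻⁴ × 0.26 = 0.0051168 m
B 0.44 × 0.99×10⁻⁴ × 570 = 0.0248292 m
B 0.7×10⁻⁴ × 1600 × 0.049 = 0.005488 m
B total: 0.035434 m
Difference: 0.1817306 − 0.035434 = 0.1462966 m

Δh_A ≈ 18.2 cm, Δh_B ≈ 3.54 cm; difference ≈ 14.6 cm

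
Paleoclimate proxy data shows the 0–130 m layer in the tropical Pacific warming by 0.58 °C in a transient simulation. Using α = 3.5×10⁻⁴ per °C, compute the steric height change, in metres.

Δh = 0.026 m

Δh = αΔT·H = 3.5×10⁻⁴ × 0.58 × 130 = 0.02639 m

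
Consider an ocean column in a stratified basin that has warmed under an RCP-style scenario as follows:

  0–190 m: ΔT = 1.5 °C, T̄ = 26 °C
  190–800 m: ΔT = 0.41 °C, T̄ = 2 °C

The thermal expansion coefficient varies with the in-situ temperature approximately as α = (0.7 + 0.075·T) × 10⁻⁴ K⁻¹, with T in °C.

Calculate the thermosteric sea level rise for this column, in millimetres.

about 96.8 mm

Layer 1: α = (0.7 + 0.075×26)×10⁻⁴ = 2.65×10⁻⁴ K⁻¹
Layer 2: α = (0.7 + 0.075×2)×10⁻⁴ = 0.85×10⁻⁴ K⁻¹
2.65×10⁻⁴ × 1.5 × 190 = 0.075525 m
0.41 × 0.85×10⁻⁴ × 610 = 0.0212585 m
Δh = 0.075525 + 0.0212585 = 0.0967835 m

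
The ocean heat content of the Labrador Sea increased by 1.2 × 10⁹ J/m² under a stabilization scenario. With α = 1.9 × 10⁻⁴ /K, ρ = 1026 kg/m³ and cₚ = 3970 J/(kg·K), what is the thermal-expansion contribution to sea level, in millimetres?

Δh = αQ/(ρcₚ) = 1.9×10⁻⁴ × 1.2×10⁹ / (1026 × 3970) ≈ 0.055975 m

56.0 mm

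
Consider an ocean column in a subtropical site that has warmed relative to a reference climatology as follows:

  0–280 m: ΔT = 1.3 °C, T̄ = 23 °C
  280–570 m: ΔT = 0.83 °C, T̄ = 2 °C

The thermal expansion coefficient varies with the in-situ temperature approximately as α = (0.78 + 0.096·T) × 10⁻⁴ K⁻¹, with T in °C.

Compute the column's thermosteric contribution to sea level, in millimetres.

about 132 mm

Layer 1: α = (0.78 + 0.096×23)×10⁻⁴ = 2.988×10⁻⁴ K⁻¹
Layer 2: α = (0.78 + 0.096×2)×10⁻⁴ = 0.972×10⁻⁴ K⁻¹
280 × 2.988×10⁻⁴ × 1.3 = 0.1087632 m
0.83 × 290 × 0.972×10⁻⁴ = 0.02339604 m
Δh = 0.1087632 + 0.02339604 = 0.13215924 m ≈ 132 mm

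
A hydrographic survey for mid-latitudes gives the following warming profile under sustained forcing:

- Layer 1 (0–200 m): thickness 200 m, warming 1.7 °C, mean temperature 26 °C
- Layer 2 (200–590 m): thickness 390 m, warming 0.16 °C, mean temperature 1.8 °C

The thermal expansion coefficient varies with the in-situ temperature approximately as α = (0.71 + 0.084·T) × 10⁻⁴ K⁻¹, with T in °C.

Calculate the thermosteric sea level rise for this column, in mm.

Δh = 104 mm

Layer 1: α = (0.71 + 0.084×26)×10⁻⁴ = 2.894×10⁻⁴ K⁻¹
Layer 2: α = (0.71 + 0.084×1.8)×10⁻⁴ = 0.8612×10⁻⁴ K⁻¹
Layer 1: 1.7 × 2.894×10⁻⁴ × 200 = 0.098396 m
200–590 m: 0.16 × 0.8612×10⁻⁴ × 390 = 0.005373888 m
Δh = 0.098396 + 0.005373888 = 0.103769888 m ≈ 104 mm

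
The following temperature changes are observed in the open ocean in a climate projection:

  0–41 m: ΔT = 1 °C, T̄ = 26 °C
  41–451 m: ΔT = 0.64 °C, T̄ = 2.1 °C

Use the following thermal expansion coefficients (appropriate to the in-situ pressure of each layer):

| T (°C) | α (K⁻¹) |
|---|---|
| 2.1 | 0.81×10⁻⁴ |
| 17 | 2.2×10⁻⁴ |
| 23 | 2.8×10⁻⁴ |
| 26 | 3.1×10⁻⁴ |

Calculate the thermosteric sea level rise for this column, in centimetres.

Layer 1 at 26 °C → α = 3.1×10⁻⁴ K⁻¹
Layer 2 at 2.1 °C → α = 0.81×10⁻⁴ K⁻¹
Layer 1: 3.1×10⁻⁴ × 41 × 1 = 0.01271 m
0.81×10⁻⁴ × 0.64 × 410 = 0.0212544 m
Δh = 0.01271 + 0.0212544 = 0.0339644 m

Δh ≈ 3.4 cm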